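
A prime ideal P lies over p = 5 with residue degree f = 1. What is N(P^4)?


N(P^a) = p^(a*f)
= 5^(4*1)
= 5^4
= 625

625


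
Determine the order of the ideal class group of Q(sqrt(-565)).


K = Q(sqrt(-565)). d mod 4 = 3, so D = disc(K) = 4d = -2260
h(K) equals the number of primitive reduced positive-definite forms (a, b, c) = a*x^2 + b*x*y + c*y^2 with b^2 - 4ac = D,
where reduced means |b| <= a <= c, with b >= 0 whenever |b| = a or a = c, and primitive means gcd(a, b, c) = 1.
Reduced forces 3a^2 <= |D| = 2260, so 1 <= a <= 27; b must have the parity of D, and c = (b^2 - D)/(4a) must be an integer >= a.
Enumerate a = 1..27, b in [-a, a]:
  a=1: (1, 0, 565)  [1]
  a=2: (2, 2, 283)  [1]
  a=3..4: none
  a=5: (5, 0, 113)  [1]
  a=6: none
  a=7: (7, -6, 82), (7, 6, 82)  [2]
  a=8..9: none
  a=10: (10, 10, 59)  [1]
  a=11..13: none
  a=14: (14, -6, 41), (14, 6, 41)  [2]
  a=15..16: none
  a=17: (17, -16, 37), (17, 16, 37)  [2]
  a=18: none
  a=19: (19, -18, 34), (19, 18, 34)  [2]
  a=20..27: none
Total reduced forms: 1 + 1 + 1 + 2 + 1 + 2 + 2 + 2 = 12
h = 12

12


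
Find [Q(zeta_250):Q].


The degree equals Euler's totient phi(250).
250 = 2 * 5^3
phi(250) = 100

100


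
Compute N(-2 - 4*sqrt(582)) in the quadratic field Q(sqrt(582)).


N(a + b*sqrt(d)) = a^2 - d*b^2
= (-2)^2 - (582)*(-4)^2
= 4 - 9312
= -9308

-9308


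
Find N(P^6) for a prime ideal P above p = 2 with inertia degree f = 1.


N(P^a) = p^(a*f)
= 2^(6*1)
= 2^6
= 64

64


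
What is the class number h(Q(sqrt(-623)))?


K = Q(sqrt(-623)). d mod 4 = 1, so D = disc(K) = d = -623
h(K) equals the number of primitive reduced positive-definite forms (a, b, c) = a*x^2 + b*x*y + c*y^2 with b^2 - 4ac = D,
where reduced means |b| <= a <= c, with b >= 0 whenever |b| = a or a = c, and primitive means gcd(a, b, c) = 1.
Reduced forces 3a^2 <= |D| = 623, so 1 <= a <= 14; b must have the parity of D, and c = (b^2 - D)/(4a) must be an integer >= a.
Enumerate a = 1..14, b in [-a, a]:
  a=1: (1, 1, 156)  [1]
  a=2: (2, -1, 78), (2, 1, 78)  [2]
  a=3: (3, -1, 52), (3, 1, 52)  [2]
  a=4: (4, -1, 39), (4, 1, 39)  [2]
  a=5: none
  a=6: (6, -5, 27), (6, -1, 26), (6, 1, 26), (6, 5, 27)  [4]
  a=7: (7, 7, 24)  [1]
  a=8: (8, -7, 21), (8, 7, 21)  [2]
  a=9: (9, -5, 18), (9, 5, 18)  [2]
  a=10: none
  a=11: (11, -9, 16), (11, 9, 16)  [2]
  a=12: (12, -7, 14), (12, -1, 13), (12, 1, 13), (12, 7, 14)  [4]
  a=13..14: none
Total reduced forms: 1 + 2 + 2 + 2 + 4 + 1 + 2 + 2 + 2 + 4 = 22
h = 22

22


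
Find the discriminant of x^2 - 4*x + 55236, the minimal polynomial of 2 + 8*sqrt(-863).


The element 2 + 8*sqrt(-863) has minimal polynomial:
x^2 - 4*x + 55236
Discriminant = (-4)^2 - 4*(55236)
= 16 - 220944
= -220928

-220928


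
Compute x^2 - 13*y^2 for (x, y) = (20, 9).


x^2 - d*y^2
= 20^2 - 13*9^2
= 400 - 1053
= -653

-653


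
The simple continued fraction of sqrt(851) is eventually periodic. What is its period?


Run the CF algorithm for sqrt(851).
a_0 = floor(sqrt(851)) = 29; set m_0=0, q_0=1.
Recurrence: m' = q*a - m,  q' = (d - m'^2)/q,  a' = floor((a_0 + m')/q').
  step 1: m=29, q=10, a=5
  step 2: m=21, q=41, a=1
  step 3: m=20, q=11, a=4
  step 4: m=24, q=25, a=2
  step 5: m=26, q=7, a=7
  step 6: m=23, q=46, a=1
  step 7: m=23, q=7, a=7
  step 8: m=26, q=25, a=2
  step 9: m=24, q=11, a=4
  step 10: m=20, q=41, a=1
  step 11: m=21, q=10, a=5
  step 12: m=29, q=1, a=58
a_12 = 2*a_0 = 58, so the period closes here.
sqrt(851) = [29; 5, 1, 4, 2, 7, 1, 7, 2, 4, 1, 5, 58]
Period length = 12

12


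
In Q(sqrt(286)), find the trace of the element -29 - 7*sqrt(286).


Tr(a + b*sqrt(d)) = (a + b*sqrt(d)) + (a - b*sqrt(d)) = 2a
= 2 * (-29)
= -58

-58


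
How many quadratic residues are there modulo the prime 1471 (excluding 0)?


For prime p, the number of non-zero quadratic residues is (p-1)/2.
= (1471-1)/2
= 735

735


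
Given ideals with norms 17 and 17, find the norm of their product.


N(IJ) = N(I) * N(J)
= 17 * 17
= 289

289


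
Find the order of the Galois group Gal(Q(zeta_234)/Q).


|Gal(Q(zeta_234)/Q)| = phi(234)
= 72

72


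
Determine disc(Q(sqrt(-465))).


For K = Q(sqrt(d)) with d squarefree: disc(K) = d if d = 1 mod 4, and disc(K) = 4d if d = 2 or 3 mod 4.
Here d = -465, and d mod 4 = 3.
d = 3 mod 4, not 1 (O_K = Z[sqrt(d)]), so disc(K) = 4d = 4 * (-465) = -1860

-1860


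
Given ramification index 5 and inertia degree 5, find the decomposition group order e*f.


|D_P| = e * f
= 5 * 5
= 25

25


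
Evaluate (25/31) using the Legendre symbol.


p = 31 is prime, so compute (25/31) with the reciprocity algorithm (Jacobi-symbol steps: pull out 2s via (2/n), flip via reciprocity, reduce):
  reciprocity: (25/31) -> +(31/25)
  reduce: (6/25)
  pull out 2: (2/25) = +1  (since 25 mod 8 = 1)
  reciprocity: (3/25) -> +(25/3)
  reduce: (1/3)
  (1/3) = 1
Product of signs = 1
(25/31) = 1

1


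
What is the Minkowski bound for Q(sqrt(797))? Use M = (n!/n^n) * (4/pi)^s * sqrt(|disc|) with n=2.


d = 797, d mod 4 = 1, so disc(K) = d = 797; |disc(K)| = 797
Real quadratic field, so n = 2, s = r2 = 0, r1 = 2
M = (n!/n^n) * (4/pi)^s * sqrt(|disc(K)|) = (2!/2^2) * (4/pi)^0 * sqrt(797)
= 0.5 * 1.000000 * 28.231188
= 14.1156

14.1156


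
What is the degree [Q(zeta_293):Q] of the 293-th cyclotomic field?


The degree equals Euler's totient phi(293).
293 = 293
phi(293) = 292

292


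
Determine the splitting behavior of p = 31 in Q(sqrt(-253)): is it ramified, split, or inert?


K = Q(sqrt(-253)). Since d mod 4 = 3, disc(K) = -1012.
Check p | disc: -1012 mod 31 = 11.
p does not divide disc. Compute Legendre symbol (d/p):
26^((31-1)/2) mod 31 = -1
(d/p) = -1, so p is inert: (p) stays prime with e=1, f=2, g=1.
Therefore p is inert.

inert


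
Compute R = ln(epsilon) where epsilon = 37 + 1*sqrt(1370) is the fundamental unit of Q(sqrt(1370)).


epsilon = 37 + 1*sqrt(1370)
= 74.0135
R = ln(74.0135)
= 4.3042

4.3042


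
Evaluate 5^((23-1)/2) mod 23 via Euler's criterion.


p = 23 is prime and the exponent is (p-1)/2 = 11, so by Euler's criterion 5^11 = (5/23) = +1 or -1 mod 23.
Compute by square-and-multiply:
  11 = 8 + 2 + 1 (binary 1011)
  Repeated squaring mod 23: 5^1 = 5, 5^2 = 2, 5^4 = 4, 5^8 = 16
  5^11 = 5^8 * 5^2 * 5^1 = 16 * 2 * 5 mod 23
    16 * 2 = 32 = 9 mod 23
    9 * 5 = 45 = 22 mod 23
  5^11 = 22 mod 23
Result 22 = p - 1 = -1 mod 23: 5 is a quadratic non-residue mod 23. As a residue in [0, p-1] the value is 22.
5^11 mod 23 = 22

22


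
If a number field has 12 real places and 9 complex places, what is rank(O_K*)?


By Dirichlet's unit theorem:
rank = r1 + r2 - 1
= 12 + 9 - 1
= 20

20


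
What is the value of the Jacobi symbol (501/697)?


Compute (501/697) via quadratic reciprocity:
  reciprocity: (501/697) -> +(697/501)
  reduce: (196/501)
  pull out 2: (2/501) = -1  (since 501 mod 8 = 5)
  pull out 2: (2/501) = -1  (since 501 mod 8 = 5)
  reciprocity: (49/501) -> +(501/49)
  reduce: (11/49)
  reciprocity: (11/49) -> +(49/11)
  reduce: (5/11)
  reciprocity: (5/11) -> +(11/5)
  reduce: (1/5)
  (1/5) = 1
Product of signs = 1

1


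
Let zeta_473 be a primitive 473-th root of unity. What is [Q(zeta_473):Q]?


The degree equals Euler's totient phi(473).
473 = 11 * 43
phi(473) = 420

420


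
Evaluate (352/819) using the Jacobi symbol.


Compute (352/819) via quadratic reciprocity:
  pull out 2: (2/819) = -1  (since 819 mod 8 = 3)
  pull out 2: (2/819) = -1  (since 819 mod 8 = 3)
  pull out 2: (2/819) = -1  (since 819 mod 8 = 3)
  pull out 2: (2/819) = -1  (since 819 mod 8 = 3)
  pull out 2: (2/819) = -1  (since 819 mod 8 = 3)
  reciprocity: (11/819) -> -(819/11)
  reduce: (5/11)
  reciprocity: (5/11) -> +(11/5)
  reduce: (1/5)
  (1/5) = 1
Product of signs = 1

1


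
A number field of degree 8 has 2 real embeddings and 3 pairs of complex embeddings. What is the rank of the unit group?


By Dirichlet's unit theorem:
rank = r1 + r2 - 1
= 2 + 3 - 1
= 4

4


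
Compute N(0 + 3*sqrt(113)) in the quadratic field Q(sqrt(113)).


N(a + b*sqrt(d)) = a^2 - d*b^2
= (0)^2 - (113)*(3)^2
= 0 - 1017
= -1017

-1017


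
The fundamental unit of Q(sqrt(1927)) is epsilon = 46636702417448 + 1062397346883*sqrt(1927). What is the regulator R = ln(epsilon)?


epsilon = 46636702417448 + 1062397346883*sqrt(1927)
= 9.3273e+13
R = ln(9.3273e+13)
= 32.1666

32.1666


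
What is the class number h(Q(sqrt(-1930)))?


K = Q(sqrt(-1930)). d mod 4 = 2, so D = disc(K) = 4d = -7720
h(K) equals the number of primitive reduced positive-definite forms (a, b, c) = a*x^2 + b*x*y + c*y^2 with b^2 - 4ac = D,
where reduced means |b| <= a <= c, with b >= 0 whenever |b| = a or a = c, and primitive means gcd(a, b, c) = 1.
Reduced forces 3a^2 <= |D| = 7720, so 1 <= a <= 50; b must have the parity of D, and c = (b^2 - D)/(4a) must be an integer >= a.
Enumerate a = 1..50, b in [-a, a]:
  a=1: (1, 0, 1930)  [1]
  a=2: (2, 0, 965)  [1]
  a=3..4: none
  a=5: (5, 0, 386)  [1]
  a=6: none
  a=7: (7, -6, 277), (7, 6, 277)  [2]
  a=8..9: none
  a=10: (10, 0, 193)  [1]
  a=11..13: none
  a=14: (14, -8, 139), (14, 8, 139)  [2]
  a=15..16: none
  a=17: (17, -10, 115), (17, 10, 115)  [2]
  a=18..22: none
  a=23: (23, -10, 85), (23, 10, 85)  [2]
  a=24..28: none
  a=29: (29, -20, 70), (29, 20, 70)  [2]
  a=30..33: none
  a=34: (34, -24, 61), (34, 24, 61)  [2]
  a=35: (35, -20, 58), (35, 20, 58)  [2]
  a=36..45: none
  a=46: (46, -36, 49), (46, 36, 49)  [2]
  a=47..50: none
Total reduced forms: 1 + 1 + 1 + 2 + 1 + 2 + 2 + 2 + 2 + 2 + 2 + 2 = 20
h = 20

20


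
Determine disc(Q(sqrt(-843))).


For K = Q(sqrt(d)) with d squarefree: disc(K) = d if d = 1 mod 4, and disc(K) = 4d if d = 2 or 3 mod 4.
Here d = -843, and d mod 4 = 1.
d = 1 mod 4 (O_K = Z[(1+sqrt(d))/2]), so disc(K) = d = -843

-843


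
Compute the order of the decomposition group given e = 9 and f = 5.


|D_P| = e * f
= 9 * 5
= 45

45


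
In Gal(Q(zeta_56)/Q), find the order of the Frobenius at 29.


The Frobenius at p in Gal(Q(zeta_n)/Q) = (Z/nZ)* is the class of p, so its order is ord_56(29), the smallest k >= 1 with 29^k = 1 mod 56.
n = 56 = 2^3 * 7, phi(56) = 24; the order divides phi(n).
Divisors of 24: 1, 2, 3, 4, 6, 8, 12, 24
Repeated squaring mod 56: 29^1 = 29, 29^2 = 1, 29^4 = 1, 29^8 = 1, 29^16 = 1
Test divisors in increasing order:
  k=1: 29^1 = 29 mod 56
  k=2: 29^2 = 1 mod 56  <- first divisor giving 1
Order = 2

2


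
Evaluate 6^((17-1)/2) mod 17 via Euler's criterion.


p = 17 is prime and the exponent is (p-1)/2 = 8, so by Euler's criterion 6^8 = (6/17) = +1 or -1 mod 17.
Compute by square-and-multiply:
  8 = 8 (binary 1000)
  Repeated squaring mod 17: 6^1 = 6, 6^2 = 2, 6^4 = 4, 6^8 = 16
  6^8 = 16 mod 17
Result 16 = p - 1 = -1 mod 17: 6 is a quadratic non-residue mod 17. As a residue in [0, p-1] the value is 16.
6^8 mod 17 = 16

16


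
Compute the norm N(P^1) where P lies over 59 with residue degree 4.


N(P^a) = p^(a*f)
= 59^(1*4)
= 59^4
= 12117361

12117361


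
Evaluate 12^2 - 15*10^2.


x^2 - d*y^2
= 12^2 - 15*10^2
= 144 - 1500
= -1356

-1356


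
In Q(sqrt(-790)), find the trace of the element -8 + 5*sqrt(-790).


Tr(a + b*sqrt(d)) = (a + b*sqrt(d)) + (a - b*sqrt(d)) = 2a
= 2 * (-8)
= -16

-16


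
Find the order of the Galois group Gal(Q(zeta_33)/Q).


|Gal(Q(zeta_33)/Q)| = phi(33)
= 20

20


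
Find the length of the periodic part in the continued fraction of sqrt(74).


Run the CF algorithm for sqrt(74).
a_0 = floor(sqrt(74)) = 8; set m_0=0, q_0=1.
Recurrence: m' = q*a - m,  q' = (d - m'^2)/q,  a' = floor((a_0 + m')/q').
  step 1: m=8, q=10, a=1
  step 2: m=2, q=7, a=1
  step 3: m=5, q=7, a=1
  step 4: m=2, q=10, a=1
  step 5: m=8, q=1, a=16
a_5 = 2*a_0 = 16, so the period closes here.
sqrt(74) = [8; 1, 1, 1, 1, 16]
Period length = 5

5


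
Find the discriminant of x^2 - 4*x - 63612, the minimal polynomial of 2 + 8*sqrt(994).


The element 2 + 8*sqrt(994) has minimal polynomial:
x^2 - 4*x - 63612
Discriminant = (-4)^2 - 4*(-63612)
= 16 + 254448
= 254464

254464


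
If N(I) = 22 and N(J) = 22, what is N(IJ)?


N(IJ) = N(I) * N(J)
= 22 * 22
= 484

484


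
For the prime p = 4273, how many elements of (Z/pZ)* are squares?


For prime p, the number of non-zero quadratic residues is (p-1)/2.
= (4273-1)/2
= 2136

2136


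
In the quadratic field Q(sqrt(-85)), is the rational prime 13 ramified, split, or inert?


K = Q(sqrt(-85)). Since d mod 4 = 3, disc(K) = -340.
Check p | disc: -340 mod 13 = 11.
p does not divide disc. Compute Legendre symbol (d/p):
6^((13-1)/2) mod 13 = -1
(d/p) = -1, so p is inert: (p) stays prime with e=1, f=2, g=1.
Therefore p is inert.

inert


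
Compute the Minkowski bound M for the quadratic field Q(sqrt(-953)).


d = -953, d mod 4 = 3, so disc(K) = 4d = -3812; |disc(K)| = 3812
Imaginary quadratic field, so n = 2, s = r2 = 1, r1 = 0
M = (n!/n^n) * (4/pi)^s * sqrt(|disc(K)|) = (2!/2^2) * (4/pi)^1 * sqrt(3812)
= 0.5 * 1.273240 * 61.741396
= 39.3058

39.3058


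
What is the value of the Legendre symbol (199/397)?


p = 397 is prime, so compute (199/397) with the reciprocity algorithm (Jacobi-symbol steps: pull out 2s via (2/n), flip via reciprocity, reduce):
  reciprocity: (199/397) -> +(397/199)
  reduce: (198/199)
  pull out 2: (2/199) = +1  (since 199 mod 8 = 7)
  reciprocity: (99/199) -> -(199/99)
  reduce: (1/99)
  (1/99) = 1
Product of signs = -1
(199/397) = -1

-1


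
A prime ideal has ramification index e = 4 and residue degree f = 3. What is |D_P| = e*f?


|D_P| = e * f
= 4 * 3
= 12

12


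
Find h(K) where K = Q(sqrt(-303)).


K = Q(sqrt(-303)). d mod 4 = 1, so D = disc(K) = d = -303
h(K) equals the number of primitive reduced positive-definite forms (a, b, c) = a*x^2 + b*x*y + c*y^2 with b^2 - 4ac = D,
where reduced means |b| <= a <= c, with b >= 0 whenever |b| = a or a = c, and primitive means gcd(a, b, c) = 1.
Reduced forces 3a^2 <= |D| = 303, so 1 <= a <= 10; b must have the parity of D, and c = (b^2 - D)/(4a) must be an integer >= a.
Enumerate a = 1..10, b in [-a, a]:
  a=1: (1, 1, 76)  [1]
  a=2: (2, -1, 38), (2, 1, 38)  [2]
  a=3: (3, 3, 26)  [1]
  a=4: (4, -1, 19), (4, 1, 19)  [2]
  a=5: none
  a=6: (6, -3, 13), (6, 3, 13)  [2]
  a=7: none
  a=8: (8, -7, 11), (8, 7, 11)  [2]
  a=9..10: none
Total reduced forms: 1 + 2 + 1 + 2 + 2 + 2 = 10
h = 10

10


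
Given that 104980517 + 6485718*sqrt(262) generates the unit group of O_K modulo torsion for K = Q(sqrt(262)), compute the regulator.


epsilon = 104980517 + 6485718*sqrt(262)
= 2.0996e+08
R = ln(2.0996e+08)
= 19.1624

19.1624


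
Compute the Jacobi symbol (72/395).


Compute (72/395) via quadratic reciprocity:
  pull out 2: (2/395) = -1  (since 395 mod 8 = 3)
  pull out 2: (2/395) = -1  (since 395 mod 8 = 3)
  pull out 2: (2/395) = -1  (since 395 mod 8 = 3)
  reciprocity: (9/395) -> +(395/9)
  reduce: (8/9)
  pull out 2: (2/9) = +1  (since 9 mod 8 = 1)
  pull out 2: (2/9) = +1  (since 9 mod 8 = 1)
  pull out 2: (2/9) = +1  (since 9 mod 8 = 1)
  (1/9) = 1
Product of signs = -1

-1


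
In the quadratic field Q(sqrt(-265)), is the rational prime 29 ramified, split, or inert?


K = Q(sqrt(-265)). Since d mod 4 = 3, disc(K) = -1060.
Check p | disc: -1060 mod 29 = 13.
p does not divide disc. Compute Legendre symbol (d/p):
25^((29-1)/2) mod 29 = 1
(d/p) = 1, so p splits: (p) = P*P' with e=1, f=1, g=2.
Therefore p is split.

split


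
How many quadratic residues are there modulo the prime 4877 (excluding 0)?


For prime p, the number of non-zero quadratic residues is (p-1)/2.
= (4877-1)/2
= 2438

2438


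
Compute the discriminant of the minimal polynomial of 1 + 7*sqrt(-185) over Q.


The element 1 + 7*sqrt(-185) has minimal polynomial:
x^2 - 2*x + 9066
Discriminant = (-2)^2 - 4*(9066)
= 4 - 36264
= -36260

-36260


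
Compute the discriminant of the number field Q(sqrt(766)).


For K = Q(sqrt(d)) with d squarefree: disc(K) = d if d = 1 mod 4, and disc(K) = 4d if d = 2 or 3 mod 4.
Here d = 766, and d mod 4 = 2.
d = 2 mod 4, not 1 (O_K = Z[sqrt(d)]), so disc(K) = 4d = 4 * (766) = 3064

3064


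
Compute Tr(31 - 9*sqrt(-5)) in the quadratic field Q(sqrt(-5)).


Tr(a + b*sqrt(d)) = (a + b*sqrt(d)) + (a - b*sqrt(d)) = 2a
= 2 * (31)
= 62

62


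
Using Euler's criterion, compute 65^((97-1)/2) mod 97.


p = 97 is prime and the exponent is (p-1)/2 = 48, so by Euler's criterion 65^48 = (65/97) = +1 or -1 mod 97.
Compute by square-and-multiply:
  48 = 32 + 16 (binary 110000)
  Repeated squaring mod 97: 65^1 = 65, 65^2 = 54, 65^4 = 6, 65^8 = 36, 65^16 = 35, 65^32 = 61
  65^48 = 65^32 * 65^16 = 61 * 35 mod 97
    61 * 35 = 2135 = 1 mod 97
  65^48 = 1 mod 97
Result 1: 65 is a quadratic residue mod 97.
65^48 mod 97 = 1

1


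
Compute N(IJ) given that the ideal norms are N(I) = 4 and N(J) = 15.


N(IJ) = N(I) * N(J)
= 4 * 15
= 60

60


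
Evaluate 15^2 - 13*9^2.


x^2 - d*y^2
= 15^2 - 13*9^2
= 225 - 1053
= -828

-828


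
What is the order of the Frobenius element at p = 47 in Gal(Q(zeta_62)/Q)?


The Frobenius at p in Gal(Q(zeta_n)/Q) = (Z/nZ)* is the class of p, so its order is ord_62(47), the smallest k >= 1 with 47^k = 1 mod 62.
n = 62 = 2 * 31, phi(62) = 30; the order divides phi(n).
Divisors of 30: 1, 2, 3, 5, 6, 10, 15, 30
Repeated squaring mod 62: 47^1 = 47, 47^2 = 39, 47^4 = 33, 47^8 = 35, 47^16 = 47
Test divisors in increasing order:
  k=1: 47^1 = 47 mod 62
  k=2: 47^2 = 39 mod 62
  k=3: 47^3 = 39 * 47 = 35 mod 62
  k=5: 47^5 = 33 * 47 = 1 mod 62  <- first divisor giving 1
Order = 5

5


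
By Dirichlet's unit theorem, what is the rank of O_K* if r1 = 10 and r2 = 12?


By Dirichlet's unit theorem:
rank = r1 + r2 - 1
= 10 + 12 - 1
= 21

21


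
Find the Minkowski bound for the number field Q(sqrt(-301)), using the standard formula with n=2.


d = -301, d mod 4 = 3, so disc(K) = 4d = -1204; |disc(K)| = 1204
Imaginary quadratic field, so n = 2, s = r2 = 1, r1 = 0
M = (n!/n^n) * (4/pi)^s * sqrt(|disc(K)|) = (2!/2^2) * (4/pi)^1 * sqrt(1204)
= 0.5 * 1.273240 * 34.698703
= 22.0899

22.0899


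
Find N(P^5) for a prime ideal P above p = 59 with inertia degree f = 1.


N(P^a) = p^(a*f)
= 59^(5*1)
= 59^5
= 714924299

714924299


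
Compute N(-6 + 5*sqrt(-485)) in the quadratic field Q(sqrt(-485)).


N(a + b*sqrt(d)) = a^2 - d*b^2
= (-6)^2 - (-485)*(5)^2
= 36 + 12125
= 12161

12161


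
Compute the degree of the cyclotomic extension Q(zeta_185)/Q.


The degree equals Euler's totient phi(185).
185 = 5 * 37
phi(185) = 144

144


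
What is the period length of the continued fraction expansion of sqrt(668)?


Run the CF algorithm for sqrt(668).
a_0 = floor(sqrt(668)) = 25; set m_0=0, q_0=1.
Recurrence: m' = q*a - m,  q' = (d - m'^2)/q,  a' = floor((a_0 + m')/q').
  step 1: m=25, q=43, a=1
  step 2: m=18, q=8, a=5
  step 3: m=22, q=23, a=2
  step 4: m=24, q=4, a=12
  step 5: m=24, q=23, a=2
  step 6: m=22, q=8, a=5
  step 7: m=18, q=43, a=1
  step 8: m=25, q=1, a=50
a_8 = 2*a_0 = 50, so the period closes here.
sqrt(668) = [25; 1, 5, 2, 12, 2, 5, 1, 50]
Period length = 8

8


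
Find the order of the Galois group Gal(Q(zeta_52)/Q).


|Gal(Q(zeta_52)/Q)| = phi(52)
= 24

24


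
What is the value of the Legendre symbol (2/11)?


p = 11 is prime, so compute (2/11) with the reciprocity algorithm (Jacobi-symbol steps: pull out 2s via (2/n), flip via reciprocity, reduce):
  pull out 2: (2/11) = -1  (since 11 mod 8 = 3)
  (1/11) = 1
Product of signs = -1
(2/11) = -1

-1


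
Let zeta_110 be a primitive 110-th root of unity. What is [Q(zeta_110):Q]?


The degree equals Euler's totient phi(110).
110 = 2 * 5 * 11
phi(110) = 40

40


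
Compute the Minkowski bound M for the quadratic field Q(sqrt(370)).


d = 370, d mod 4 = 2, so disc(K) = 4d = 1480; |disc(K)| = 1480
Real quadratic field, so n = 2, s = r2 = 0, r1 = 2
M = (n!/n^n) * (4/pi)^s * sqrt(|disc(K)|) = (2!/2^2) * (4/pi)^0 * sqrt(1480)
= 0.5 * 1.000000 * 38.470768
= 19.2354

19.2354


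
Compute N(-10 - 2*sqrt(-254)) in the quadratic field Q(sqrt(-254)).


N(a + b*sqrt(d)) = a^2 - d*b^2
= (-10)^2 - (-254)*(-2)^2
= 100 + 1016
= 1116

1116


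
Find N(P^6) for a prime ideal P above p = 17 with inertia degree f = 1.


N(P^a) = p^(a*f)
= 17^(6*1)
= 17^6
= 24137569

24137569


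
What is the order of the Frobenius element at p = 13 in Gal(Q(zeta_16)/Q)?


The Frobenius at p in Gal(Q(zeta_n)/Q) = (Z/nZ)* is the class of p, so its order is ord_16(13), the smallest k >= 1 with 13^k = 1 mod 16.
n = 16 = 2^4, phi(16) = 8; the order divides phi(n).
Divisors of 8: 1, 2, 4, 8
Repeated squaring mod 16: 13^1 = 13, 13^2 = 9, 13^4 = 1, 13^8 = 1
Test divisors in increasing order:
  k=1: 13^1 = 13 mod 16
  k=2: 13^2 = 9 mod 16
  k=4: 13^4 = 1 mod 16  <- first divisor giving 1
Order = 4

4


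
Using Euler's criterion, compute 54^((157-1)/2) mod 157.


p = 157 is prime and the exponent is (p-1)/2 = 78, so by Euler's criterion 54^78 = (54/157) = +1 or -1 mod 157.
Compute by square-and-multiply:
  78 = 64 + 8 + 4 + 2 (binary 1001110)
  Repeated squaring mod 157: 54^1 = 54, 54^2 = 90, 54^4 = 93, 54^8 = 14, 54^16 = 39, 54^32 = 108, 54^64 = 46
  54^78 = 54^64 * 54^8 * 54^4 * 54^2 = 46 * 14 * 93 * 90 mod 157
    46 * 14 = 644 = 16 mod 157
    16 * 93 = 1488 = 75 mod 157
    75 * 90 = 6750 = 156 mod 157
  54^78 = 156 mod 157
Result 156 = p - 1 = -1 mod 157: 54 is a quadratic non-residue mod 157. As a residue in [0, p-1] the value is 156.
54^78 mod 157 = 156

156


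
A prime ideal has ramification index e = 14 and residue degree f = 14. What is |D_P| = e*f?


|D_P| = e * f
= 14 * 14
= 196

196


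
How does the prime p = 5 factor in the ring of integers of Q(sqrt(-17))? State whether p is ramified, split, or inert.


K = Q(sqrt(-17)). Since d mod 4 = 3, disc(K) = -68.
Check p | disc: -68 mod 5 = 2.
p does not divide disc. Compute Legendre symbol (d/p):
3^((5-1)/2) mod 5 = -1
(d/p) = -1, so p is inert: (p) stays prime with e=1, f=2, g=1.
Therefore p is inert.

inert


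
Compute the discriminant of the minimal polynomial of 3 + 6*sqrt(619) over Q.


The element 3 + 6*sqrt(619) has minimal polynomial:
x^2 - 6*x - 22275
Discriminant = (-6)^2 - 4*(-22275)
= 36 + 89100
= 89136

89136


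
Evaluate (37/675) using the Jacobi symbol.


Compute (37/675) via quadratic reciprocity:
  reciprocity: (37/675) -> +(675/37)
  reduce: (9/37)
  reciprocity: (9/37) -> +(37/9)
  reduce: (1/9)
  (1/9) = 1
Product of signs = 1

1


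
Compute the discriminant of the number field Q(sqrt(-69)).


For K = Q(sqrt(d)) with d squarefree: disc(K) = d if d = 1 mod 4, and disc(K) = 4d if d = 2 or 3 mod 4.
Here d = -69, and d mod 4 = 3.
d = 3 mod 4, not 1 (O_K = Z[sqrt(d)]), so disc(K) = 4d = 4 * (-69) = -276

-276


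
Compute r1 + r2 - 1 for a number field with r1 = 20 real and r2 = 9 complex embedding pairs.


By Dirichlet's unit theorem:
rank = r1 + r2 - 1
= 20 + 9 - 1
= 28

28


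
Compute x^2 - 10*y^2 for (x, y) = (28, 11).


x^2 - d*y^2
= 28^2 - 10*11^2
= 784 - 1210
= -426

-426


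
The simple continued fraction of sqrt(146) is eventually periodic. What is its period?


Run the CF algorithm for sqrt(146).
a_0 = floor(sqrt(146)) = 12; set m_0=0, q_0=1.
Recurrence: m' = q*a - m,  q' = (d - m'^2)/q,  a' = floor((a_0 + m')/q').
  step 1: m=12, q=2, a=12
  step 2: m=12, q=1, a=24
a_2 = 2*a_0 = 24, so the period closes here.
sqrt(146) = [12; 12, 24]
Period length = 2

2


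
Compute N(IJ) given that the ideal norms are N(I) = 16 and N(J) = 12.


N(IJ) = N(I) * N(J)
= 16 * 12
= 192

192


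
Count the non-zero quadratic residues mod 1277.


For prime p, the number of non-zero quadratic residues is (p-1)/2.
= (1277-1)/2
= 638

638


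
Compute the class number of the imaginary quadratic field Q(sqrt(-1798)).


K = Q(sqrt(-1798)). d mod 4 = 2, so D = disc(K) = 4d = -7192
h(K) equals the number of primitive reduced positive-definite forms (a, b, c) = a*x^2 + b*x*y + c*y^2 with b^2 - 4ac = D,
where reduced means |b| <= a <= c, with b >= 0 whenever |b| = a or a = c, and primitive means gcd(a, b, c) = 1.
Reduced forces 3a^2 <= |D| = 7192, so 1 <= a <= 48; b must have the parity of D, and c = (b^2 - D)/(4a) must be an integer >= a.
Enumerate a = 1..48, b in [-a, a]:
  a=1: (1, 0, 1798)  [1]
  a=2: (2, 0, 899)  [1]
  a=3..6: none
  a=7: (7, -2, 257), (7, 2, 257)  [2]
  a=8..12: none
  a=13: (13, -6, 139), (13, 6, 139)  [2]
  a=14: (14, -12, 131), (14, 12, 131)  [2]
  a=15..16: none
  a=17: (17, -4, 106), (17, 4, 106)  [2]
  a=18: none
  a=19: (19, -16, 98), (19, 16, 98)  [2]
  a=20..25: none
  a=26: (26, -20, 73), (26, 20, 73)  [2]
  a=27..28: none
  a=29: (29, 0, 62)  [1]
  a=30: none
  a=31: (31, 0, 58)  [1]
  a=32..33: none
  a=34: (34, -4, 53), (34, 4, 53)  [2]
  a=35..37: none
  a=38: (38, -16, 49), (38, 16, 49)  [2]
  a=39..48: none
Total reduced forms: 1 + 1 + 2 + 2 + 2 + 2 + 2 + 2 + 1 + 1 + 2 + 2 = 20
h = 20

20


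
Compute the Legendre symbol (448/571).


p = 571 is prime, so compute (448/571) with the reciprocity algorithm (Jacobi-symbol steps: pull out 2s via (2/n), flip via reciprocity, reduce):
  pull out 2: (2/571) = -1  (since 571 mod 8 = 3)
  pull out 2: (2/571) = -1  (since 571 mod 8 = 3)
  pull out 2: (2/571) = -1  (since 571 mod 8 = 3)
  pull out 2: (2/571) = -1  (since 571 mod 8 = 3)
  pull out 2: (2/571) = -1  (since 571 mod 8 = 3)
  pull out 2: (2/571) = -1  (since 571 mod 8 = 3)
  reciprocity: (7/571) -> -(571/7)
  reduce: (4/7)
  pull out 2: (2/7) = +1  (since 7 mod 8 = 7)
  pull out 2: (2/7) = +1  (since 7 mod 8 = 7)
  (1/7) = 1
Product of signs = -1
(448/571) = -1

-1


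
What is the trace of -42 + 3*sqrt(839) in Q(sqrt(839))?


Tr(a + b*sqrt(d)) = (a + b*sqrt(d)) + (a - b*sqrt(d)) = 2a
= 2 * (-42)
= -84

-84


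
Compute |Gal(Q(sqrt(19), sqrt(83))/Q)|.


The 2 square roots of distinct primes are multiplicatively independent over Q,
so [K:Q] = 2^2 and Gal(K/Q) is isomorphic to (Z/2Z)^2.
|Gal| = 2^2 = 4

4


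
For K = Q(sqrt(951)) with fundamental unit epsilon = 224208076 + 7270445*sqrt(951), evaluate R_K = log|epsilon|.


epsilon = 224208076 + 7270445*sqrt(951)
= 4.4842e+08
R = ln(4.4842e+08)
= 19.9212

19.9212


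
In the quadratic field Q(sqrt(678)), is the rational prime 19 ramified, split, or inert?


K = Q(sqrt(678)). Since d mod 4 = 2, disc(K) = 2712.
Check p | disc: 2712 mod 19 = 14.
p does not divide disc. Compute Legendre symbol (d/p):
13^((19-1)/2) mod 19 = -1
(d/p) = -1, so p is inert: (p) stays prime with e=1, f=2, g=1.
Therefore p is inert.

inert


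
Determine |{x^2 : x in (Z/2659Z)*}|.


For prime p, the number of non-zero quadratic residues is (p-1)/2.
= (2659-1)/2
= 1329

1329


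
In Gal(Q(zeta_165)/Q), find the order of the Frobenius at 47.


The Frobenius at p in Gal(Q(zeta_n)/Q) = (Z/nZ)* is the class of p, so its order is ord_165(47), the smallest k >= 1 with 47^k = 1 mod 165.
n = 165 = 3 * 5 * 11, phi(165) = 80; the order divides phi(n).
Divisors of 80: 1, 2, 4, 5, 8, 10, 16, 20, 40, 80
Repeated squaring mod 165: 47^1 = 47, 47^2 = 64, 47^4 = 136, 47^8 = 16, 47^16 = 91, 47^32 = 31, 47^64 = 136
Test divisors in increasing order:
  k=1: 47^1 = 47 mod 165
  k=2: 47^2 = 64 mod 165
  k=4: 47^4 = 136 mod 165
  k=5: 47^5 = 136 * 47 = 122 mod 165
  k=8: 47^8 = 16 mod 165
  k=10: 47^10 = 16 * 64 = 34 mod 165
  k=16: 47^16 = 91 mod 165
  k=20: 47^20 = 91 * 136 = 1 mod 165  <- first divisor giving 1
Order = 20

20


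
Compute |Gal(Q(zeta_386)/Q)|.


|Gal(Q(zeta_386)/Q)| = phi(386)
= 192

192


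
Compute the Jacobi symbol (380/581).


Compute (380/581) via quadratic reciprocity:
  pull out 2: (2/581) = -1  (since 581 mod 8 = 5)
  pull out 2: (2/581) = -1  (since 581 mod 8 = 5)
  reciprocity: (95/581) -> +(581/95)
  reduce: (11/95)
  reciprocity: (11/95) -> -(95/11)
  reduce: (7/11)
  reciprocity: (7/11) -> -(11/7)
  reduce: (4/7)
  pull out 2: (2/7) = +1  (since 7 mod 8 = 7)
  pull out 2: (2/7) = +1  (since 7 mod 8 = 7)
  (1/7) = 1
Product of signs = 1

1


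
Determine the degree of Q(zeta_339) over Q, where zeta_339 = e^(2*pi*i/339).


The degree equals Euler's totient phi(339).
339 = 3 * 113
phi(339) = 224

224


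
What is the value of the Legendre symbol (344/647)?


p = 647 is prime, so compute (344/647) with the reciprocity algorithm (Jacobi-symbol steps: pull out 2s via (2/n), flip via reciprocity, reduce):
  pull out 2: (2/647) = +1  (since 647 mod 8 = 7)
  pull out 2: (2/647) = +1  (since 647 mod 8 = 7)
  pull out 2: (2/647) = +1  (since 647 mod 8 = 7)
  reciprocity: (43/647) -> -(647/43)
  reduce: (2/43)
  pull out 2: (2/43) = -1  (since 43 mod 8 = 3)
  (1/43) = 1
Product of signs = 1
(344/647) = 1

1


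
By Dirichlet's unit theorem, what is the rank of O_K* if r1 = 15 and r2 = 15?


By Dirichlet's unit theorem:
rank = r1 + r2 - 1
= 15 + 15 - 1
= 29

29


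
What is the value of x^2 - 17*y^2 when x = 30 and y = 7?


x^2 - d*y^2
= 30^2 - 17*7^2
= 900 - 833
= 67

67


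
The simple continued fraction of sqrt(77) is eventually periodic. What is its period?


Run the CF algorithm for sqrt(77).
a_0 = floor(sqrt(77)) = 8; set m_0=0, q_0=1.
Recurrence: m' = q*a - m,  q' = (d - m'^2)/q,  a' = floor((a_0 + m')/q').
  step 1: m=8, q=13, a=1
  step 2: m=5, q=4, a=3
  step 3: m=7, q=7, a=2
  step 4: m=7, q=4, a=3
  step 5: m=5, q=13, a=1
  step 6: m=8, q=1, a=16
a_6 = 2*a_0 = 16, so the period closes here.
sqrt(77) = [8; 1, 3, 2, 3, 1, 16]
Period length = 6

6


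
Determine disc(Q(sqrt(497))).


For K = Q(sqrt(d)) with d squarefree: disc(K) = d if d = 1 mod 4, and disc(K) = 4d if d = 2 or 3 mod 4.
Here d = 497, and d mod 4 = 1.
d = 1 mod 4 (O_K = Z[(1+sqrt(d))/2]), so disc(K) = d = 497

497


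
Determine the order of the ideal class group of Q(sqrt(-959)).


K = Q(sqrt(-959)). d mod 4 = 1, so D = disc(K) = d = -959
h(K) equals the number of primitive reduced positive-definite forms (a, b, c) = a*x^2 + b*x*y + c*y^2 with b^2 - 4ac = D,
where reduced means |b| <= a <= c, with b >= 0 whenever |b| = a or a = c, and primitive means gcd(a, b, c) = 1.
Reduced forces 3a^2 <= |D| = 959, so 1 <= a <= 17; b must have the parity of D, and c = (b^2 - D)/(4a) must be an integer >= a.
Enumerate a = 1..17, b in [-a, a]:
  a=1: (1, 1, 240)  [1]
  a=2: (2, -1, 120), (2, 1, 120)  [2]
  a=3: (3, -1, 80), (3, 1, 80)  [2]
  a=4: (4, -1, 60), (4, 1, 60)  [2]
  a=5: (5, -1, 48), (5, 1, 48)  [2]
  a=6: (6, -5, 41), (6, -1, 40), (6, 1, 40), (6, 5, 41)  [4]
  a=7: (7, 7, 36)  [1]
  a=8: (8, -1, 30), (8, 1, 30)  [2]
  a=9: (9, -7, 28), (9, 7, 28)  [2]
  a=10: (10, -9, 26), (10, -1, 24), (10, 1, 24), (10, 9, 26)  [4]
  a=11: (11, -3, 22), (11, 3, 22)  [2]
  a=12: (12, -7, 21), (12, -1, 20), (12, 1, 20), (12, 7, 21)  [4]
  a=13: (13, -9, 20), (13, 9, 20)  [2]
  a=14: (14, -7, 18), (14, 7, 18)  [2]
  a=15: (15, -11, 18), (15, -1, 16), (15, 1, 16), (15, 11, 18)  [4]
  a=16..17: none
Total reduced forms: 1 + 2 + 2 + 2 + 2 + 4 + 1 + 2 + 2 + 4 + 2 + 4 + 2 + 2 + 4 = 36
h = 36

36


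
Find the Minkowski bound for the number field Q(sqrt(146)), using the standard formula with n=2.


d = 146, d mod 4 = 2, so disc(K) = 4d = 584; |disc(K)| = 584
Real quadratic field, so n = 2, s = r2 = 0, r1 = 2
M = (n!/n^n) * (4/pi)^s * sqrt(|disc(K)|) = (2!/2^2) * (4/pi)^0 * sqrt(584)
= 0.5 * 1.000000 * 24.166092
= 12.0830

12.0830


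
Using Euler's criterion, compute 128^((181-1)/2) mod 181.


p = 181 is prime and the exponent is (p-1)/2 = 90, so by Euler's criterion 128^90 = (128/181) = +1 or -1 mod 181.
Compute by square-and-multiply:
  90 = 64 + 16 + 8 + 2 (binary 1011010)
  Repeated squaring mod 181: 128^1 = 128, 128^2 = 94, 128^4 = 148, 128^8 = 3, 128^16 = 9, 128^32 = 81, 128^64 = 45
  128^90 = 128^64 * 128^16 * 128^8 * 128^2 = 45 * 9 * 3 * 94 mod 181
    45 * 9 = 405 = 43 mod 181
    43 * 3 = 129 = 129 mod 181
    129 * 94 = 12126 = 180 mod 181
  128^90 = 180 mod 181
Result 180 = p - 1 = -1 mod 181: 128 is a quadratic non-residue mod 181. As a residue in [0, p-1] the value is 180.
128^90 mod 181 = 180

180


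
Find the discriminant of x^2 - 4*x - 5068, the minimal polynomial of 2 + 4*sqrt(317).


The element 2 + 4*sqrt(317) has minimal polynomial:
x^2 - 4*x - 5068
Discriminant = (-4)^2 - 4*(-5068)
= 16 + 20272
= 20288

20288


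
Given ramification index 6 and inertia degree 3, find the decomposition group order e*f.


|D_P| = e * f
= 6 * 3
= 18

18


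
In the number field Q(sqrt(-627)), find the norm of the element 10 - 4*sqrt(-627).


N(a + b*sqrt(d)) = a^2 - d*b^2
= (10)^2 - (-627)*(-4)^2
= 100 + 10032
= 10132

10132


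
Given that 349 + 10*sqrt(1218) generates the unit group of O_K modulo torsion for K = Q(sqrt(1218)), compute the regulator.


epsilon = 349 + 10*sqrt(1218)
= 697.9986
R = ln(697.9986)
= 6.5482

6.5482


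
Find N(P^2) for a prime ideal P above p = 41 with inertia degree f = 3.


N(P^a) = p^(a*f)
= 41^(2*3)
= 41^6
= 4750104241

4750104241


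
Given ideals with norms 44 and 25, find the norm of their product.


N(IJ) = N(I) * N(J)
= 44 * 25
= 1100

1100


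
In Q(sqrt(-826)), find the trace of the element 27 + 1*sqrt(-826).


Tr(a + b*sqrt(d)) = (a + b*sqrt(d)) + (a - b*sqrt(d)) = 2a
= 2 * (27)
= 54

54


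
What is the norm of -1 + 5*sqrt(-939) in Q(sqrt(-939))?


N(a + b*sqrt(d)) = a^2 - d*b^2
= (-1)^2 - (-939)*(5)^2
= 1 + 23475
= 23476

23476


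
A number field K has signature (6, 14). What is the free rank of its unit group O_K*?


By Dirichlet's unit theorem:
rank = r1 + r2 - 1
= 6 + 14 - 1
= 19

19


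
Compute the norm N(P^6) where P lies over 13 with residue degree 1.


N(P^a) = p^(a*f)
= 13^(6*1)
= 13^6
= 4826809

4826809


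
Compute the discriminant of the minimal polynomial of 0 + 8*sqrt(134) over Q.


The element 0 + 8*sqrt(134) has minimal polynomial:
x^2 + 0*x - 8576
Discriminant = (0)^2 - 4*(-8576)
= 0 + 34304
= 34304

34304


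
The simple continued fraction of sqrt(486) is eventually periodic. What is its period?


Run the CF algorithm for sqrt(486).
a_0 = floor(sqrt(486)) = 22; set m_0=0, q_0=1.
Recurrence: m' = q*a - m,  q' = (d - m'^2)/q,  a' = floor((a_0 + m')/q').
  step 1: m=22, q=2, a=22
  step 2: m=22, q=1, a=44
a_2 = 2*a_0 = 44, so the period closes here.
sqrt(486) = [22; 22, 44]
Period length = 2

2


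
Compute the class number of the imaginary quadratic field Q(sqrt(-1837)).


K = Q(sqrt(-1837)). d mod 4 = 3, so D = disc(K) = 4d = -7348
h(K) equals the number of primitive reduced positive-definite forms (a, b, c) = a*x^2 + b*x*y + c*y^2 with b^2 - 4ac = D,
where reduced means |b| <= a <= c, with b >= 0 whenever |b| = a or a = c, and primitive means gcd(a, b, c) = 1.
Reduced forces 3a^2 <= |D| = 7348, so 1 <= a <= 49; b must have the parity of D, and c = (b^2 - D)/(4a) must be an integer >= a.
Enumerate a = 1..49, b in [-a, a]:
  a=1: (1, 0, 1837)  [1]
  a=2: (2, 2, 919)  [1]
  a=3..6: none
  a=7: (7, -4, 263), (7, 4, 263)  [2]
  a=8..10: none
  a=11: (11, 0, 167)  [1]
  a=12: none
  a=13: (13, -6, 142), (13, 6, 142)  [2]
  a=14: (14, -10, 133), (14, 10, 133)  [2]
  a=15..16: none
  a=17: (17, -8, 109), (17, 8, 109)  [2]
  a=18: none
  a=19: (19, -10, 98), (19, 10, 98)  [2]
  a=20..21: none
  a=22: (22, 22, 89)  [1]
  a=23: (23, -14, 82), (23, 14, 82)  [2]
  a=24..25: none
  a=26: (26, -6, 71), (26, 6, 71)  [2]
  a=27..33: none
  a=34: (34, -26, 59), (34, 26, 59)  [2]
  a=35..37: none
  a=38: (38, -10, 49), (38, 10, 49)  [2]
  a=39..40: none
  a=41: (41, -14, 46), (41, 14, 46)  [2]
  a=42..49: none
Total reduced forms: 1 + 1 + 2 + 1 + 2 + 2 + 2 + 2 + 1 + 2 + 2 + 2 + 2 + 2 = 24
h = 24

24


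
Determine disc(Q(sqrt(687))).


For K = Q(sqrt(d)) with d squarefree: disc(K) = d if d = 1 mod 4, and disc(K) = 4d if d = 2 or 3 mod 4.
Here d = 687, and d mod 4 = 3.
d = 3 mod 4, not 1 (O_K = Z[sqrt(d)]), so disc(K) = 4d = 4 * (687) = 2748

2748


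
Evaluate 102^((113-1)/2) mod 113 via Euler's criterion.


p = 113 is prime and the exponent is (p-1)/2 = 56, so by Euler's criterion 102^56 = (102/113) = +1 or -1 mod 113.
Compute by square-and-multiply:
  56 = 32 + 16 + 8 (binary 111000)
  Repeated squaring mod 113: 102^1 = 102, 102^2 = 8, 102^4 = 64, 102^8 = 28, 102^16 = 106, 102^32 = 49
  102^56 = 102^32 * 102^16 * 102^8 = 49 * 106 * 28 mod 113
    49 * 106 = 5194 = 109 mod 113
    109 * 28 = 3052 = 1 mod 113
  102^56 = 1 mod 113
Result 1: 102 is a quadratic residue mod 113.
102^56 mod 113 = 1

1


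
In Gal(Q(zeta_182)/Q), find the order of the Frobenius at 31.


The Frobenius at p in Gal(Q(zeta_n)/Q) = (Z/nZ)* is the class of p, so its order is ord_182(31), the smallest k >= 1 with 31^k = 1 mod 182.
n = 182 = 2 * 7 * 13, phi(182) = 72; the order divides phi(n).
Divisors of 72: 1, 2, 3, 4, 6, 8, 9, 12, 18, 24, 36, 72
Repeated squaring mod 182: 31^1 = 31, 31^2 = 51, 31^4 = 53, 31^8 = 79, 31^16 = 53, 31^32 = 79, 31^64 = 53
Test divisors in increasing order:
  k=1: 31^1 = 31 mod 182
  k=2: 31^2 = 51 mod 182
  k=3: 31^3 = 51 * 31 = 125 mod 182
  k=4: 31^4 = 53 mod 182
  k=6: 31^6 = 53 * 51 = 155 mod 182
  k=8: 31^8 = 79 mod 182
  k=9: 31^9 = 79 * 31 = 83 mod 182
  k=12: 31^12 = 79 * 53 = 1 mod 182  <- first divisor giving 1
Order = 12

12


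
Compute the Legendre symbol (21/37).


p = 37 is prime, so compute (21/37) with the reciprocity algorithm (Jacobi-symbol steps: pull out 2s via (2/n), flip via reciprocity, reduce):
  reciprocity: (21/37) -> +(37/21)
  reduce: (16/21)
  pull out 2: (2/21) = -1  (since 21 mod 8 = 5)
  pull out 2: (2/21) = -1  (since 21 mod 8 = 5)
  pull out 2: (2/21) = -1  (since 21 mod 8 = 5)
  pull out 2: (2/21) = -1  (since 21 mod 8 = 5)
  (1/21) = 1
Product of signs = 1
(21/37) = 1

1


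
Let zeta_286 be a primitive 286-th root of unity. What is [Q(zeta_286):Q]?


The degree equals Euler's totient phi(286).
286 = 2 * 11 * 13
phi(286) = 120

120


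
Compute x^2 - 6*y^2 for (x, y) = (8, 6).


x^2 - d*y^2
= 8^2 - 6*6^2
= 64 - 216
= -152

-152


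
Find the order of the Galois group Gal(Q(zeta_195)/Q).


|Gal(Q(zeta_195)/Q)| = phi(195)
= 96

96


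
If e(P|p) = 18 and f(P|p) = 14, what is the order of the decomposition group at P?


|D_P| = e * f
= 18 * 14
= 252

252


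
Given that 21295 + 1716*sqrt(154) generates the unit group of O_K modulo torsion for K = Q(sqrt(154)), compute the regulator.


epsilon = 21295 + 1716*sqrt(154)
= 42590.0000
R = ln(42590.0000)
= 10.6594

10.6594


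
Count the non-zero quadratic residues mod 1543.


For prime p, the number of non-zero quadratic residues is (p-1)/2.
= (1543-1)/2
= 771

771


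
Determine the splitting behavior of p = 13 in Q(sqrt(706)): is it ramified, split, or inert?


K = Q(sqrt(706)). Since d mod 4 = 2, disc(K) = 2824.
Check p | disc: 2824 mod 13 = 3.
p does not divide disc. Compute Legendre symbol (d/p):
4^((13-1)/2) mod 13 = 1
(d/p) = 1, so p splits: (p) = P*P' with e=1, f=1, g=2.
Therefore p is split.

split


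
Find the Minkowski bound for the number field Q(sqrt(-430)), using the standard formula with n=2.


d = -430, d mod 4 = 2, so disc(K) = 4d = -1720; |disc(K)| = 1720
Imaginary quadratic field, so n = 2, s = r2 = 1, r1 = 0
M = (n!/n^n) * (4/pi)^s * sqrt(|disc(K)|) = (2!/2^2) * (4/pi)^1 * sqrt(1720)
= 0.5 * 1.273240 * 41.472883
= 26.4025

26.4025


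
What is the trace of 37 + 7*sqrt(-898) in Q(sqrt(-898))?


Tr(a + b*sqrt(d)) = (a + b*sqrt(d)) + (a - b*sqrt(d)) = 2a
= 2 * (37)
= 74

74


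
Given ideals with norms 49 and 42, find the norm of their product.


N(IJ) = N(I) * N(J)
= 49 * 42
= 2058

2058


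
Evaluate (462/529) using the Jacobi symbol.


Compute (462/529) via quadratic reciprocity:
  pull out 2: (2/529) = +1  (since 529 mod 8 = 1)
  reciprocity: (231/529) -> +(529/231)
  reduce: (67/231)
  reciprocity: (67/231) -> -(231/67)
  reduce: (30/67)
  pull out 2: (2/67) = -1  (since 67 mod 8 = 3)
  reciprocity: (15/67) -> -(67/15)
  reduce: (7/15)
  reciprocity: (7/15) -> -(15/7)
  reduce: (1/7)
  (1/7) = 1
Product of signs = 1

1
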